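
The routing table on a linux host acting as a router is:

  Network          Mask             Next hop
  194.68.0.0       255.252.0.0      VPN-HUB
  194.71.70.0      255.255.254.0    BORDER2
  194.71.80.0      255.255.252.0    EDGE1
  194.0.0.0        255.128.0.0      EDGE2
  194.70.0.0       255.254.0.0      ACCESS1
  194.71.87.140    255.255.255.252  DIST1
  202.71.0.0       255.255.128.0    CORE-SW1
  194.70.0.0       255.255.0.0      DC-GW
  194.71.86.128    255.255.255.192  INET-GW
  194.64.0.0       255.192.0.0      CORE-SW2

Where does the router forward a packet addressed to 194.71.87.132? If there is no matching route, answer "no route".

ACCESS1

Routes whose prefix contains 194.71.87.132:
  194.0.0.0/9 (194.0.0.0 - 194.127.255.255) -> EDGE2
  194.64.0.0/10 (194.64.0.0 - 194.127.255.255) -> CORE-SW2
  194.68.0.0/14 (194.68.0.0 - 194.71.255.255) -> VPN-HUB
  194.70.0.0/15 (194.70.0.0 - 194.71.255.255) -> ACCESS1
More-specific entries that do NOT match:
  194.71.87.140/30 (194.71.87.140 - 194.71.87.143) does not contain 194.71.87.132
  194.71.86.128/26 (194.71.86.128 - 194.71.86.191) does not contain 194.71.87.132
  194.71.70.0/23 (194.71.70.0 - 194.71.71.255) does not contain 194.71.87.132
  194.71.80.0/22 (194.71.80.0 - 194.71.83.255) does not contain 194.71.87.132
  202.71.0.0/17 (202.71.0.0 - 202.71.127.255) does not contain 194.71.87.132
  194.70.0.0/16 (194.70.0.0 - 194.70.255.255) does not contain 194.71.87.132
Longest matching prefix is /15 -> next hop ACCESS1.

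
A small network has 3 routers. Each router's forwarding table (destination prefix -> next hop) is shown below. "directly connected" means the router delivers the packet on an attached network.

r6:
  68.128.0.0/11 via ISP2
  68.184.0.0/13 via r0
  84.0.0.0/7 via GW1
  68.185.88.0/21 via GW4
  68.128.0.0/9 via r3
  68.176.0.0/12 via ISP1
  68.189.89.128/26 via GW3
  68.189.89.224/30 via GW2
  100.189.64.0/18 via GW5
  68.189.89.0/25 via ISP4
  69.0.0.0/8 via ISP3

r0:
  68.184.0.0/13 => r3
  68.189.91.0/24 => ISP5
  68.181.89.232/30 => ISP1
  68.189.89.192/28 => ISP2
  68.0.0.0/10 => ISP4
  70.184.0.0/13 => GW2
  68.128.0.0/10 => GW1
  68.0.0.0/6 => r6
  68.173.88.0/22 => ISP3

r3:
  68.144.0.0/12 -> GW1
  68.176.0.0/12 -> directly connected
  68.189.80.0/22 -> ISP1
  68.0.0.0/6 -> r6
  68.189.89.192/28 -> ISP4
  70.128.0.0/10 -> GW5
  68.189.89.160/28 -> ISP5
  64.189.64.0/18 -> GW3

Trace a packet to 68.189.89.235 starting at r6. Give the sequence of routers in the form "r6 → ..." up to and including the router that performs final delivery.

At r6: longest match for 68.189.89.235 is 68.184.0.0/13 -> r0
At r0: longest match for 68.189.89.235 is 68.184.0.0/13 -> r3
At r3: longest match for 68.189.89.235 is 68.176.0.0/12 -> directly connected

r6 → r0 → r3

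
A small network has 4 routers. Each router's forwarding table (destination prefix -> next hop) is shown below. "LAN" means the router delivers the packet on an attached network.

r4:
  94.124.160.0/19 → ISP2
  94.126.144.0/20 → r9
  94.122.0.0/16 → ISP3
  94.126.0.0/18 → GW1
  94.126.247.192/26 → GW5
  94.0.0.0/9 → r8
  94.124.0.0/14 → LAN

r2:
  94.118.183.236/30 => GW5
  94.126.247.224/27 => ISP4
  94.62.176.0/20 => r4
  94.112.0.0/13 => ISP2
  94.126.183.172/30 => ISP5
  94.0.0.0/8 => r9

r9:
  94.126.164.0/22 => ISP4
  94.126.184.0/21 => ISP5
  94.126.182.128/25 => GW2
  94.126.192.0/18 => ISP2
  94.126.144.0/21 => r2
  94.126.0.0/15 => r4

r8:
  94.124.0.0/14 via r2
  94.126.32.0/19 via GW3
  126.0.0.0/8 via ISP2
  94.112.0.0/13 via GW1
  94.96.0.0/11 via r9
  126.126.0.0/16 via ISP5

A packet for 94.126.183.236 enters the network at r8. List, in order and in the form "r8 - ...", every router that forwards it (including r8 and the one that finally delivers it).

r8 - r2 - r9 - r4

At r8: longest match for 94.126.183.236 is 94.124.0.0/14 -> r2
At r2: longest match for 94.126.183.236 is 94.0.0.0/8 -> r9
At r9: longest match for 94.126.183.236 is 94.126.0.0/15 -> r4
At r4: longest match for 94.126.183.236 is 94.124.0.0/14 -> LAN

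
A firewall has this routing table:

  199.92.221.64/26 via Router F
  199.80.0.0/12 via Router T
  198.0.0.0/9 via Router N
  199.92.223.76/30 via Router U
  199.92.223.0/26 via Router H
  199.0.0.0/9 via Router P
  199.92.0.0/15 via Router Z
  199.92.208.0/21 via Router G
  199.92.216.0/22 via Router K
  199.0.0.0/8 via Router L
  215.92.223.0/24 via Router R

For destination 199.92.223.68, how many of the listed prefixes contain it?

Prefixes containing 199.92.223.68:
  199.0.0.0/8 (199.0.0.0 - 199.255.255.255)
  199.0.0.0/9 (199.0.0.0 - 199.127.255.255)
  199.80.0.0/12 (199.80.0.0 - 199.95.255.255)
  199.92.0.0/15 (199.92.0.0 - 199.93.255.255)
Total matching entries: 4.

4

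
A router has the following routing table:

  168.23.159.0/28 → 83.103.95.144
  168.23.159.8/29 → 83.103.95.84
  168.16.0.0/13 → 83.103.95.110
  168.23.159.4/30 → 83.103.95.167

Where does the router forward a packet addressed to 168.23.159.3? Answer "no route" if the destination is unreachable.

Routes whose prefix contains 168.23.159.3:
  168.16.0.0/13 (168.16.0.0 - 168.23.255.255) -> 83.103.95.110
  168.23.159.0/28 (168.23.159.0 - 168.23.159.15) -> 83.103.95.144
More-specific entries that do NOT match:
  168.23.159.4/30 (168.23.159.4 - 168.23.159.7) does not contain 168.23.159.3
  168.23.159.8/29 (168.23.159.8 - 168.23.159.15) does not contain 168.23.159.3
Longest matching prefix is /28 -> next hop 83.103.95.144.

83.103.95.144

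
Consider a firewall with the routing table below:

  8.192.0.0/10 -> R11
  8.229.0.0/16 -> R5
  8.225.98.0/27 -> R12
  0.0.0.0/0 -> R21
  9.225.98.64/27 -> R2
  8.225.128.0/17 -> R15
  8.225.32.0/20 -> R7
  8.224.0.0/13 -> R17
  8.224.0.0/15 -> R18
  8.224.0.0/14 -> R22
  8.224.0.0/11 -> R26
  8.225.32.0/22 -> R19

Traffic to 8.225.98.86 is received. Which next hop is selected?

Routes whose prefix contains 8.225.98.86:
  0.0.0.0/0 (default, matches everything) -> R21
  8.192.0.0/10 (8.192.0.0 - 8.255.255.255) -> R11
  8.224.0.0/11 (8.224.0.0 - 8.255.255.255) -> R26
  8.224.0.0/13 (8.224.0.0 - 8.231.255.255) -> R17
  8.224.0.0/14 (8.224.0.0 - 8.227.255.255) -> R22
  8.224.0.0/15 (8.224.0.0 - 8.225.255.255) -> R18
More-specific entries that do NOT match:
  8.225.98.0/27 (8.225.98.0 - 8.225.98.31) does not contain 8.225.98.86
  9.225.98.64/27 (9.225.98.64 - 9.225.98.95) does not contain 8.225.98.86
  8.225.32.0/22 (8.225.32.0 - 8.225.35.255) does not contain 8.225.98.86
  8.225.32.0/20 (8.225.32.0 - 8.225.47.255) does not contain 8.225.98.86
  8.225.128.0/17 (8.225.128.0 - 8.225.255.255) does not contain 8.225.98.86
  8.229.0.0/16 (8.229.0.0 - 8.229.255.255) does not contain 8.225.98.86
Longest matching prefix is /15 -> next hop R18.

R18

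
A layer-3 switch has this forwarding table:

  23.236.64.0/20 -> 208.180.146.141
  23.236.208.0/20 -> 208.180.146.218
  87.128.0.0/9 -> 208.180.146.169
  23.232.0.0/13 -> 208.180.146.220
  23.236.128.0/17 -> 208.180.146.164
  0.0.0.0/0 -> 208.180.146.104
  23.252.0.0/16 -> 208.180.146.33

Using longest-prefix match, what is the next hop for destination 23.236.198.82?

208.180.146.164

Routes whose prefix contains 23.236.198.82:
  0.0.0.0/0 (default, matches everything) -> 208.180.146.104
  23.232.0.0/13 (23.232.0.0 - 23.239.255.255) -> 208.180.146.220
  23.236.128.0/17 (23.236.128.0 - 23.236.255.255) -> 208.180.146.164
More-specific entries that do NOT match:
  23.236.64.0/20 (23.236.64.0 - 23.236.79.255) does not contain 23.236.198.82
  23.236.208.0/20 (23.236.208.0 - 23.236.223.255) does not contain 23.236.198.82
Longest matching prefix is /17 -> next hop 208.180.146.164.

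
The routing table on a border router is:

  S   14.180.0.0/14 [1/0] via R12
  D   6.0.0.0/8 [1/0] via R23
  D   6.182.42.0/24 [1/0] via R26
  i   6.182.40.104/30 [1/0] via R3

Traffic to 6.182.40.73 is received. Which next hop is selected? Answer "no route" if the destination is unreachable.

R23

Routes whose prefix contains 6.182.40.73:
  6.0.0.0/8 (6.0.0.0 - 6.255.255.255) -> R23
More-specific entries that do NOT match:
  6.182.40.104/30 (6.182.40.104 - 6.182.40.107) does not contain 6.182.40.73
  6.182.42.0/24 (6.182.42.0 - 6.182.42.255) does not contain 6.182.40.73
  14.180.0.0/14 (14.180.0.0 - 14.183.255.255) does not contain 6.182.40.73
Longest matching prefix is /8 -> next hop R23.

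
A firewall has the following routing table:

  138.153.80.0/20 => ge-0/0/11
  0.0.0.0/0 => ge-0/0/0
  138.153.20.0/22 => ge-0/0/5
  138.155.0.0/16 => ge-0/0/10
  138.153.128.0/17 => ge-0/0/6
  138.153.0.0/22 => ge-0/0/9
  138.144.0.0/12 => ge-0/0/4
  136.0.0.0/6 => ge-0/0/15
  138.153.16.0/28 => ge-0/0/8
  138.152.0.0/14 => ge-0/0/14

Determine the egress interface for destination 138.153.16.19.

Routes whose prefix contains 138.153.16.19:
  0.0.0.0/0 (default, matches everything) -> ge-0/0/0
  136.0.0.0/6 (136.0.0.0 - 139.255.255.255) -> ge-0/0/15
  138.144.0.0/12 (138.144.0.0 - 138.159.255.255) -> ge-0/0/4
  138.152.0.0/14 (138.152.0.0 - 138.155.255.255) -> ge-0/0/14
More-specific entries that do NOT match:
  138.153.16.0/28 (138.153.16.0 - 138.153.16.15) does not contain 138.153.16.19
  138.153.20.0/22 (138.153.20.0 - 138.153.23.255) does not contain 138.153.16.19
  138.153.0.0/22 (138.153.0.0 - 138.153.3.255) does not contain 138.153.16.19
  138.153.80.0/20 (138.153.80.0 - 138.153.95.255) does not contain 138.153.16.19
  138.153.128.0/17 (138.153.128.0 - 138.153.255.255) does not contain 138.153.16.19
  138.155.0.0/16 (138.155.0.0 - 138.155.255.255) does not contain 138.153.16.19
Longest matching prefix is /14 -> interface ge-0/0/14.

ge-0/0/14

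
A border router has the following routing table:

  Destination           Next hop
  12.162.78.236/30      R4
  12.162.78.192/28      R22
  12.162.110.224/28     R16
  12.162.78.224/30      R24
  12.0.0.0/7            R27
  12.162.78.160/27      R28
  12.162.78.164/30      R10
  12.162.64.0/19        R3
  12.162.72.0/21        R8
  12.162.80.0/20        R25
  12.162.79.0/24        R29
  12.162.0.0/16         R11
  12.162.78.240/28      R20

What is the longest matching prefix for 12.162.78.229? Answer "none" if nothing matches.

Entries matching 12.162.78.229:
  12.0.0.0/7 (12.0.0.0 - 13.255.255.255)
  12.162.0.0/16 (12.162.0.0 - 12.162.255.255)
  12.162.64.0/19 (12.162.64.0 - 12.162.95.255)
  12.162.72.0/21 (12.162.72.0 - 12.162.79.255)
Most specific is 12.162.72.0/21.

12.162.72.0/21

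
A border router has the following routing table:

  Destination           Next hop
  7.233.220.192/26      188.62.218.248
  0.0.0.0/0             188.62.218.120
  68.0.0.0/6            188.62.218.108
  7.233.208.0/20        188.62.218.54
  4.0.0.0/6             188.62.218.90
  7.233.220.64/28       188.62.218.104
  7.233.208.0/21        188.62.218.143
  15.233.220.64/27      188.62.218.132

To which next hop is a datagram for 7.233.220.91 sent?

188.62.218.54

Routes whose prefix contains 7.233.220.91:
  0.0.0.0/0 (default, matches everything) -> 188.62.218.120
  4.0.0.0/6 (4.0.0.0 - 7.255.255.255) -> 188.62.218.90
  7.233.208.0/20 (7.233.208.0 - 7.233.223.255) -> 188.62.218.54
More-specific entries that do NOT match:
  7.233.220.64/28 (7.233.220.64 - 7.233.220.79) does not contain 7.233.220.91
  15.233.220.64/27 (15.233.220.64 - 15.233.220.95) does not contain 7.233.220.91
  7.233.220.192/26 (7.233.220.192 - 7.233.220.255) does not contain 7.233.220.91
  7.233.208.0/21 (7.233.208.0 - 7.233.215.255) does not contain 7.233.220.91
Longest matching prefix is /20 -> next hop 188.62.218.54.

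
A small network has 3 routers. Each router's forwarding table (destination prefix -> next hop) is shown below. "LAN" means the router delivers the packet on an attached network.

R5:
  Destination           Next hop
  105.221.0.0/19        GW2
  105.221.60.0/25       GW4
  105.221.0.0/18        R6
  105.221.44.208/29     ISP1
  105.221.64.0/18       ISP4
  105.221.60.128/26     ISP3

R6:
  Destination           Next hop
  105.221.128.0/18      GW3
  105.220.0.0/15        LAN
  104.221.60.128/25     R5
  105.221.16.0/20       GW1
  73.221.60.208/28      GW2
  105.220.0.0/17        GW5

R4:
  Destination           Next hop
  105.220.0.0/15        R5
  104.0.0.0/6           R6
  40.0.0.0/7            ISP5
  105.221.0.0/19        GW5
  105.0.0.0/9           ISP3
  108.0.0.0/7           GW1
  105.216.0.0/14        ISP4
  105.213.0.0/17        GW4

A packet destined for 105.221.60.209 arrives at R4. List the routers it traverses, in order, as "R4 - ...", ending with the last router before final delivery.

R4 - R5 - R6

At R4: longest match for 105.221.60.209 is 105.220.0.0/15 -> R5
At R5: longest match for 105.221.60.209 is 105.221.0.0/18 -> R6
At R6: longest match for 105.221.60.209 is 105.220.0.0/15 -> LAN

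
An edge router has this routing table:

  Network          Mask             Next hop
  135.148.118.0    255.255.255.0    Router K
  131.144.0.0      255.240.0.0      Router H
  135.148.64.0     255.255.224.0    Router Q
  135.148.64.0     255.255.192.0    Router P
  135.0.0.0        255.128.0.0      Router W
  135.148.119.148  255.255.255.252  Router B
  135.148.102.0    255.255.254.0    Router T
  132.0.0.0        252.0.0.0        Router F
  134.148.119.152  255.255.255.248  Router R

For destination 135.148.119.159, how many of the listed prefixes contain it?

Prefixes containing 135.148.119.159:
  132.0.0.0/6 (132.0.0.0 - 135.255.255.255)
  135.148.64.0/18 (135.148.64.0 - 135.148.127.255)
Total matching entries: 2.

2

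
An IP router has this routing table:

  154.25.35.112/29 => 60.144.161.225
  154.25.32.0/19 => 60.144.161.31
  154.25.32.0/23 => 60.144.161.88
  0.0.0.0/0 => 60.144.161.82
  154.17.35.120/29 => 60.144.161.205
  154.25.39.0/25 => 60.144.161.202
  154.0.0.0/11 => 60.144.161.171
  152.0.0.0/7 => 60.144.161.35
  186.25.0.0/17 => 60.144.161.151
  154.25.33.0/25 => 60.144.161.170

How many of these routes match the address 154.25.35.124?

Prefixes containing 154.25.35.124:
  0.0.0.0/0 (default, matches everything)
  154.0.0.0/11 (154.0.0.0 - 154.31.255.255)
  154.25.32.0/19 (154.25.32.0 - 154.25.63.255)
Total matching entries: 3.

3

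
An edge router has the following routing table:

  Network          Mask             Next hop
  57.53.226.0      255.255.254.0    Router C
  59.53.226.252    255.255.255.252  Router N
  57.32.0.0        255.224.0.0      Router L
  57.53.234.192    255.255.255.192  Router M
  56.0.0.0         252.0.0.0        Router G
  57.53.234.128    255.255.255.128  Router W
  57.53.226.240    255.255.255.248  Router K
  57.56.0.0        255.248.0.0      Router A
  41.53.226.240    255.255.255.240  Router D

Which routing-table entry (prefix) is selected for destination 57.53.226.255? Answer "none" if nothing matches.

Entries matching 57.53.226.255:
  56.0.0.0/6 (56.0.0.0 - 59.255.255.255)
  57.32.0.0/11 (57.32.0.0 - 57.63.255.255)
  57.53.226.0/23 (57.53.226.0 - 57.53.227.255)
Most specific is 57.53.226.0/23.

57.53.226.0/23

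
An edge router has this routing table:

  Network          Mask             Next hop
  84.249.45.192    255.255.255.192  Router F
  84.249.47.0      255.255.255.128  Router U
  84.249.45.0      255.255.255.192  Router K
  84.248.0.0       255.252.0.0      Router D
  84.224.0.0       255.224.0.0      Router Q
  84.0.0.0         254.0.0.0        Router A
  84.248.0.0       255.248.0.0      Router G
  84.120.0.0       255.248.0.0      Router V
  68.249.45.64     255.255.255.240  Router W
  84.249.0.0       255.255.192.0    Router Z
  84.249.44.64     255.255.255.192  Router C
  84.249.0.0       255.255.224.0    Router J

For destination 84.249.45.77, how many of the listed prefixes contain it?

5

Prefixes containing 84.249.45.77:
  84.0.0.0/7 (84.0.0.0 - 85.255.255.255)
  84.224.0.0/11 (84.224.0.0 - 84.255.255.255)
  84.248.0.0/13 (84.248.0.0 - 84.255.255.255)
  84.248.0.0/14 (84.248.0.0 - 84.251.255.255)
  84.249.0.0/18 (84.249.0.0 - 84.249.63.255)
Total matching entries: 5.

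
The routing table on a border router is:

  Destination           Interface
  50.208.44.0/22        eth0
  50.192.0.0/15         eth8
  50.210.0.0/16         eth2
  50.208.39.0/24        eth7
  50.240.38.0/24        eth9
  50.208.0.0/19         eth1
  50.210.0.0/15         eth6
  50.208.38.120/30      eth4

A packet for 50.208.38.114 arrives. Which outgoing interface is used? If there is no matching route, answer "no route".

No entry's prefix contains 50.208.38.114; there is no default route.

no route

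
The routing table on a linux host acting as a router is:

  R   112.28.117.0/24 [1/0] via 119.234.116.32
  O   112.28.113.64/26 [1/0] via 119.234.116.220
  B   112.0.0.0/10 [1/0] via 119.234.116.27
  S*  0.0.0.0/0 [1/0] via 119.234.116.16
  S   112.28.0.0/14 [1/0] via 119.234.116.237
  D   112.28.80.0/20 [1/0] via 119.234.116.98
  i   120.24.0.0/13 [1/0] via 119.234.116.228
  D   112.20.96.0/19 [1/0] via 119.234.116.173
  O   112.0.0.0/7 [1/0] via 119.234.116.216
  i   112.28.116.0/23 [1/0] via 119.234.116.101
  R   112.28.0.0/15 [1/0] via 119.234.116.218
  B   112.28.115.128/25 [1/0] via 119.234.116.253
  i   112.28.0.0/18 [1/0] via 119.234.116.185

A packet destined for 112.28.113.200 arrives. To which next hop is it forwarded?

Routes whose prefix contains 112.28.113.200:
  0.0.0.0/0 (default, matches everything) -> 119.234.116.16
  112.0.0.0/7 (112.0.0.0 - 113.255.255.255) -> 119.234.116.216
  112.0.0.0/10 (112.0.0.0 - 112.63.255.255) -> 119.234.116.27
  112.28.0.0/14 (112.28.0.0 - 112.31.255.255) -> 119.234.116.237
  112.28.0.0/15 (112.28.0.0 - 112.29.255.255) -> 119.234.116.218
More-specific entries that do NOT match:
  112.28.113.64/26 (112.28.113.64 - 112.28.113.127) does not contain 112.28.113.200
  112.28.115.128/25 (112.28.115.128 - 112.28.115.255) does not contain 112.28.113.200
  112.28.117.0/24 (112.28.117.0 - 112.28.117.255) does not contain 112.28.113.200
  112.28.116.0/23 (112.28.116.0 - 112.28.117.255) does not contain 112.28.113.200
  112.28.80.0/20 (112.28.80.0 - 112.28.95.255) does not contain 112.28.113.200
  112.20.96.0/19 (112.20.96.0 - 112.20.127.255) does not contain 112.28.113.200
  112.28.0.0/18 (112.28.0.0 - 112.28.63.255) does not contain 112.28.113.200
Longest matching prefix is /15 -> next hop 119.234.116.218.

119.234.116.218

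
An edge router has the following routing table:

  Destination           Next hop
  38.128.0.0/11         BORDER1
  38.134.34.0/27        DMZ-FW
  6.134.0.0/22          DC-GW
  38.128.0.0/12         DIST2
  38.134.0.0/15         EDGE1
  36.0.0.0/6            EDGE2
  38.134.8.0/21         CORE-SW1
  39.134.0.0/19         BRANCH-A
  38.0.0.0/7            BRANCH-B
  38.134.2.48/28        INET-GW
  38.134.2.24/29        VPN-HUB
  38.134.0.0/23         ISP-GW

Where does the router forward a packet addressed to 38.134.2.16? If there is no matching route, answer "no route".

Routes whose prefix contains 38.134.2.16:
  36.0.0.0/6 (36.0.0.0 - 39.255.255.255) -> EDGE2
  38.0.0.0/7 (38.0.0.0 - 39.255.255.255) -> BRANCH-B
  38.128.0.0/11 (38.128.0.0 - 38.159.255.255) -> BORDER1
  38.128.0.0/12 (38.128.0.0 - 38.143.255.255) -> DIST2
  38.134.0.0/15 (38.134.0.0 - 38.135.255.255) -> EDGE1
More-specific entries that do NOT match:
  38.134.2.24/29 (38.134.2.24 - 38.134.2.31) does not contain 38.134.2.16
  38.134.2.48/28 (38.134.2.48 - 38.134.2.63) does not contain 38.134.2.16
  38.134.34.0/27 (38.134.34.0 - 38.134.34.31) does not contain 38.134.2.16
  38.134.0.0/23 (38.134.0.0 - 38.134.1.255) does not contain 38.134.2.16
  6.134.0.0/22 (6.134.0.0 - 6.134.3.255) does not contain 38.134.2.16
  38.134.8.0/21 (38.134.8.0 - 38.134.15.255) does not contain 38.134.2.16
  39.134.0.0/19 (39.134.0.0 - 39.134.31.255) does not contain 38.134.2.16
Longest matching prefix is /15 -> next hop EDGE1.

EDGE1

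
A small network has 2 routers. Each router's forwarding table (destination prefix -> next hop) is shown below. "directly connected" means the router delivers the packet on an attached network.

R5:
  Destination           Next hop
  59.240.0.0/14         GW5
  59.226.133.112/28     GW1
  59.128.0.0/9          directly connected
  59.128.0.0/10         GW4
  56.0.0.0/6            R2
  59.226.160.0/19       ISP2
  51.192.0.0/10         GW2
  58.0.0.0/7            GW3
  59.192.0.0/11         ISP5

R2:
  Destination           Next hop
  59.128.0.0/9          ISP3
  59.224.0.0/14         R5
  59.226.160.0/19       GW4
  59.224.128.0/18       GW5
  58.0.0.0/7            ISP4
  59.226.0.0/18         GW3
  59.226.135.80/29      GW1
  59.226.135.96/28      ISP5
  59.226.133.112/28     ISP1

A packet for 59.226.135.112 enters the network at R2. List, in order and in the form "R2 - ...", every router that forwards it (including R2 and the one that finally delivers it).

At R2: longest match for 59.226.135.112 is 59.224.0.0/14 -> R5
At R5: longest match for 59.226.135.112 is 59.128.0.0/9 -> directly connected

R2 - R5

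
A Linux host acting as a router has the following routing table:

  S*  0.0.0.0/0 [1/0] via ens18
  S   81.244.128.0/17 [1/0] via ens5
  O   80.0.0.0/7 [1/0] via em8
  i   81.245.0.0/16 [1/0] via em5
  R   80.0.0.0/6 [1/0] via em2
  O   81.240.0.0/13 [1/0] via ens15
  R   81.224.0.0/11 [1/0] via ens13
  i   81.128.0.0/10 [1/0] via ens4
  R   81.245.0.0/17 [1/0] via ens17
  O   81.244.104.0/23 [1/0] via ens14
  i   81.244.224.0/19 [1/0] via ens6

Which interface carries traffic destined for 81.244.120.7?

Routes whose prefix contains 81.244.120.7:
  0.0.0.0/0 (default, matches everything) -> ens18
  80.0.0.0/6 (80.0.0.0 - 83.255.255.255) -> em2
  80.0.0.0/7 (80.0.0.0 - 81.255.255.255) -> em8
  81.224.0.0/11 (81.224.0.0 - 81.255.255.255) -> ens13
  81.240.0.0/13 (81.240.0.0 - 81.247.255.255) -> ens15
More-specific entries that do NOT match:
  81.244.104.0/23 (81.244.104.0 - 81.244.105.255) does not contain 81.244.120.7
  81.244.224.0/19 (81.244.224.0 - 81.244.255.255) does not contain 81.244.120.7
  81.244.128.0/17 (81.244.128.0 - 81.244.255.255) does not contain 81.244.120.7
  81.245.0.0/17 (81.245.0.0 - 81.245.127.255) does not contain 81.244.120.7
  81.245.0.0/16 (81.245.0.0 - 81.245.255.255) does not contain 81.244.120.7
Longest matching prefix is /13 -> interface ens15.

ens15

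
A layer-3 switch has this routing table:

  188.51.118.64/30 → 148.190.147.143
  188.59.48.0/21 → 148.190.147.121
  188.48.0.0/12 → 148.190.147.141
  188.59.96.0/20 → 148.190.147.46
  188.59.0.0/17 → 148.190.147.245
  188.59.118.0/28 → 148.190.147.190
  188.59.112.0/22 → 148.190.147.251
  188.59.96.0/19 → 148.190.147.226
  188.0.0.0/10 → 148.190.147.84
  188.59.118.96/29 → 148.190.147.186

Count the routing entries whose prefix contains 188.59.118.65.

4

Prefixes containing 188.59.118.65:
  188.0.0.0/10 (188.0.0.0 - 188.63.255.255)
  188.48.0.0/12 (188.48.0.0 - 188.63.255.255)
  188.59.0.0/17 (188.59.0.0 - 188.59.127.255)
  188.59.96.0/19 (188.59.96.0 - 188.59.127.255)
Total matching entries: 4.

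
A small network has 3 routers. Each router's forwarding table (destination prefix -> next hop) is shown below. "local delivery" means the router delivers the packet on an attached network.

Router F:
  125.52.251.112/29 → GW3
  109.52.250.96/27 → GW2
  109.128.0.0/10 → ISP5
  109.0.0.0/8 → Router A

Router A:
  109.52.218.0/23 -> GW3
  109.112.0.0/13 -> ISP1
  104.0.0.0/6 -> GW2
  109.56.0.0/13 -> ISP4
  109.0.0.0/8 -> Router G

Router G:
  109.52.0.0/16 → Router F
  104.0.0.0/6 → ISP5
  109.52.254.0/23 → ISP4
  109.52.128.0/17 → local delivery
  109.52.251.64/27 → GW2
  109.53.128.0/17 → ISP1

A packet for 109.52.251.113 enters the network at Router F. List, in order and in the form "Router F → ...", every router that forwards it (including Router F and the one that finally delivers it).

At Router F: longest match for 109.52.251.113 is 109.0.0.0/8 -> Router A
At Router A: longest match for 109.52.251.113 is 109.0.0.0/8 -> Router G
At Router G: longest match for 109.52.251.113 is 109.52.128.0/17 -> local delivery

Router F → Router A → Router G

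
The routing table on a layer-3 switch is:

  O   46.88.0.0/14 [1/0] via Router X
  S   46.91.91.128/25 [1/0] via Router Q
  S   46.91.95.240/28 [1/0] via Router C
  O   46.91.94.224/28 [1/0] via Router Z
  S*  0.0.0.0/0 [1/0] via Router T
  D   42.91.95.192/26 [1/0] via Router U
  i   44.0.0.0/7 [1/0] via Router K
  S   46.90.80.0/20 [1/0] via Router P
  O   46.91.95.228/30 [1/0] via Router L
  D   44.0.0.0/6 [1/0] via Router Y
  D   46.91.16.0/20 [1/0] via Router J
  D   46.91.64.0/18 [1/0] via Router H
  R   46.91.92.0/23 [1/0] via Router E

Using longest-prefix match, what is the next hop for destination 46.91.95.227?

Router H

Routes whose prefix contains 46.91.95.227:
  0.0.0.0/0 (default, matches everything) -> Router T
  44.0.0.0/6 (44.0.0.0 - 47.255.255.255) -> Router Y
  46.88.0.0/14 (46.88.0.0 - 46.91.255.255) -> Router X
  46.91.64.0/18 (46.91.64.0 - 46.91.127.255) -> Router H
More-specific entries that do NOT match:
  46.91.95.228/30 (46.91.95.228 - 46.91.95.231) does not contain 46.91.95.227
  46.91.95.240/28 (46.91.95.240 - 46.91.95.255) does not contain 46.91.95.227
  46.91.94.224/28 (46.91.94.224 - 46.91.94.239) does not contain 46.91.95.227
  42.91.95.192/26 (42.91.95.192 - 42.91.95.255) does not contain 46.91.95.227
  46.91.91.128/25 (46.91.91.128 - 46.91.91.255) does not contain 46.91.95.227
  46.91.92.0/23 (46.91.92.0 - 46.91.93.255) does not contain 46.91.95.227
  46.90.80.0/20 (46.90.80.0 - 46.90.95.255) does not contain 46.91.95.227
  46.91.16.0/20 (46.91.16.0 - 46.91.31.255) does not contain 46.91.95.227
Longest matching prefix is /18 -> next hop Router H.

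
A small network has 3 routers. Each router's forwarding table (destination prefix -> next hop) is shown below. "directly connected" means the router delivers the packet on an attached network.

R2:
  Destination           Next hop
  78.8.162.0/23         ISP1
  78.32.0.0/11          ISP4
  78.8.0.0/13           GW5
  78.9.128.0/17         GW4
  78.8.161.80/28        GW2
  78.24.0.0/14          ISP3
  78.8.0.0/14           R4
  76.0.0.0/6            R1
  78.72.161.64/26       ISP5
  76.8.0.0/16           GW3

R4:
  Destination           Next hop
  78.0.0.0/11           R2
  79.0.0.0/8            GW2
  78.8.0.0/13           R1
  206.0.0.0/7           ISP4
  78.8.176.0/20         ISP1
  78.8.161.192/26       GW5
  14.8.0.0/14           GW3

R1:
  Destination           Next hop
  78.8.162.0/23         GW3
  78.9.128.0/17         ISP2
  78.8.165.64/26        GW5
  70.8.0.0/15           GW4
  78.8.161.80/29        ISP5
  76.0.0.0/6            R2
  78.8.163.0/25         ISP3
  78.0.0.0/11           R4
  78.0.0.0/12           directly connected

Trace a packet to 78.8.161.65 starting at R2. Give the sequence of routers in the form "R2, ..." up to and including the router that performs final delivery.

At R2: longest match for 78.8.161.65 is 78.8.0.0/14 -> R4
At R4: longest match for 78.8.161.65 is 78.8.0.0/13 -> R1
At R1: longest match for 78.8.161.65 is 78.0.0.0/12 -> directly connected

R2, R4, R1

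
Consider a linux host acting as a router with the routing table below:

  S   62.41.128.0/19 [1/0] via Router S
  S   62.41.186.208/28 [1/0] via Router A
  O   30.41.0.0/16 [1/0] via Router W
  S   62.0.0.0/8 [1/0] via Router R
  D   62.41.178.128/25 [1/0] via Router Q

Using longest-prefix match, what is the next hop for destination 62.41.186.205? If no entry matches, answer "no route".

Routes whose prefix contains 62.41.186.205:
  62.0.0.0/8 (62.0.0.0 - 62.255.255.255) -> Router R
More-specific entries that do NOT match:
  62.41.186.208/28 (62.41.186.208 - 62.41.186.223) does not contain 62.41.186.205
  62.41.178.128/25 (62.41.178.128 - 62.41.178.255) does not contain 62.41.186.205
  62.41.128.0/19 (62.41.128.0 - 62.41.159.255) does not contain 62.41.186.205
  30.41.0.0/16 (30.41.0.0 - 30.41.255.255) does not contain 62.41.186.205
Longest matching prefix is /8 -> next hop Router R.

Router R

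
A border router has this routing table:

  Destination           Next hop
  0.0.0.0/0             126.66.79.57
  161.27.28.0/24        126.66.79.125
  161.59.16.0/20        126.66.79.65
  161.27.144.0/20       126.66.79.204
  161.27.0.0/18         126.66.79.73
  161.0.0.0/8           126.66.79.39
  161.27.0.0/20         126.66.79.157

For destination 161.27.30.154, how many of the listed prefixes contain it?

3

Prefixes containing 161.27.30.154:
  0.0.0.0/0 (default, matches everything)
  161.0.0.0/8 (161.0.0.0 - 161.255.255.255)
  161.27.0.0/18 (161.27.0.0 - 161.27.63.255)
Total matching entries: 3.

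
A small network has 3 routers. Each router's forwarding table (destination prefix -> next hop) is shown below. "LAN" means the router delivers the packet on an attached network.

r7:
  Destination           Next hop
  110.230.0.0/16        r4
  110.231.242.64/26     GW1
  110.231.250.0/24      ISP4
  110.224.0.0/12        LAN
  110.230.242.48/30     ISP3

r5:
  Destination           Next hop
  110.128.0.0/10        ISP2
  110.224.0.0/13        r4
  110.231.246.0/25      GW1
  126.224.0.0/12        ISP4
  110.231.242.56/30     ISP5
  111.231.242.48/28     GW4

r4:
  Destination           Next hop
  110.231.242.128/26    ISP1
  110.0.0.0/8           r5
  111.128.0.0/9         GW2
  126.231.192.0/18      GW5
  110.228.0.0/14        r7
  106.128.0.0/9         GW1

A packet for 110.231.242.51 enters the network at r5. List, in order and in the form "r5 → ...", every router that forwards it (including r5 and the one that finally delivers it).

At r5: longest match for 110.231.242.51 is 110.224.0.0/13 -> r4
At r4: longest match for 110.231.242.51 is 110.228.0.0/14 -> r7
At r7: longest match for 110.231.242.51 is 110.224.0.0/12 -> LAN

r5 → r4 → r7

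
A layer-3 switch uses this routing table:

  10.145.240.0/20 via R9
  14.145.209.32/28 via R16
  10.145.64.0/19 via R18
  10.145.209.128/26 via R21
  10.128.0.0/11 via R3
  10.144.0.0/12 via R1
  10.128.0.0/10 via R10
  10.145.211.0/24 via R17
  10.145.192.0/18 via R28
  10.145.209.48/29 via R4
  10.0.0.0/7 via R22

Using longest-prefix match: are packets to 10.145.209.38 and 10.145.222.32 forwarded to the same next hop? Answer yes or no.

10.145.209.38: longest match 10.145.192.0/18 -> R28
10.145.222.32: longest match 10.145.192.0/18 -> R28

yes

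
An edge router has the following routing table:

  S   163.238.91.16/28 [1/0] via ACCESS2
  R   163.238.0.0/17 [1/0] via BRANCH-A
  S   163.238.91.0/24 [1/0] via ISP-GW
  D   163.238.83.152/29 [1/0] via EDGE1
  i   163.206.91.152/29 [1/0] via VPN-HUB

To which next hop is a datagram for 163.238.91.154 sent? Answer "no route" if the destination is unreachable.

Routes whose prefix contains 163.238.91.154:
  163.238.0.0/17 (163.238.0.0 - 163.238.127.255) -> BRANCH-A
  163.238.91.0/24 (163.238.91.0 - 163.238.91.255) -> ISP-GW
More-specific entries that do NOT match:
  163.238.83.152/29 (163.238.83.152 - 163.238.83.159) does not contain 163.238.91.154
  163.206.91.152/29 (163.206.91.152 - 163.206.91.159) does not contain 163.238.91.154
  163.238.91.16/28 (163.238.91.16 - 163.238.91.31) does not contain 163.238.91.154
Longest matching prefix is /24 -> next hop ISP-GW.

ISP-GW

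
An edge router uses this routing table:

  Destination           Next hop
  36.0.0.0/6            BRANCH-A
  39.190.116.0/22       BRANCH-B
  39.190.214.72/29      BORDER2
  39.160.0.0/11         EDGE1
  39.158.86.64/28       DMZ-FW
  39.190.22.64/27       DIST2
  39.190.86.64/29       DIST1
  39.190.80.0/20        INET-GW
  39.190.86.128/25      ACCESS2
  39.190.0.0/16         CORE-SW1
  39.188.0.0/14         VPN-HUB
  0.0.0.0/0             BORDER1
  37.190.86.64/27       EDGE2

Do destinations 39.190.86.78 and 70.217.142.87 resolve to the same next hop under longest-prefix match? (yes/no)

no

39.190.86.78: longest match 39.190.80.0/20 -> INET-GW
70.217.142.87: longest match 0.0.0.0/0 -> BORDER1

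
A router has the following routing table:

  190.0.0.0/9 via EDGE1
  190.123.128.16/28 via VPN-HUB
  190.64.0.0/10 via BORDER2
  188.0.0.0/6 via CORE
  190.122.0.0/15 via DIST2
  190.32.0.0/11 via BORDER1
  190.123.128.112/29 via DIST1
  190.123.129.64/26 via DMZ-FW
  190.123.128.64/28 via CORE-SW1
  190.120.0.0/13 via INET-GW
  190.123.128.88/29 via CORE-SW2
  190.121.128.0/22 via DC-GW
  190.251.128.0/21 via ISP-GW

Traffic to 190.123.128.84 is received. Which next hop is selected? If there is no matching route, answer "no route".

Routes whose prefix contains 190.123.128.84:
  188.0.0.0/6 (188.0.0.0 - 191.255.255.255) -> CORE
  190.0.0.0/9 (190.0.0.0 - 190.127.255.255) -> EDGE1
  190.64.0.0/10 (190.64.0.0 - 190.127.255.255) -> BORDER2
  190.120.0.0/13 (190.120.0.0 - 190.127.255.255) -> INET-GW
  190.122.0.0/15 (190.122.0.0 - 190.123.255.255) -> DIST2
More-specific entries that do NOT match:
  190.123.128.112/29 (190.123.128.112 - 190.123.128.119) does not contain 190.123.128.84
  190.123.128.88/29 (190.123.128.88 - 190.123.128.95) does not contain 190.123.128.84
  190.123.128.16/28 (190.123.128.16 - 190.123.128.31) does not contain 190.123.128.84
  190.123.128.64/28 (190.123.128.64 - 190.123.128.79) does not contain 190.123.128.84
  190.123.129.64/26 (190.123.129.64 - 190.123.129.127) does not contain 190.123.128.84
  190.121.128.0/22 (190.121.128.0 - 190.121.131.255) does not contain 190.123.128.84
  190.251.128.0/21 (190.251.128.0 - 190.251.135.255) does not contain 190.123.128.84
Longest matching prefix is /15 -> next hop DIST2.

DIST2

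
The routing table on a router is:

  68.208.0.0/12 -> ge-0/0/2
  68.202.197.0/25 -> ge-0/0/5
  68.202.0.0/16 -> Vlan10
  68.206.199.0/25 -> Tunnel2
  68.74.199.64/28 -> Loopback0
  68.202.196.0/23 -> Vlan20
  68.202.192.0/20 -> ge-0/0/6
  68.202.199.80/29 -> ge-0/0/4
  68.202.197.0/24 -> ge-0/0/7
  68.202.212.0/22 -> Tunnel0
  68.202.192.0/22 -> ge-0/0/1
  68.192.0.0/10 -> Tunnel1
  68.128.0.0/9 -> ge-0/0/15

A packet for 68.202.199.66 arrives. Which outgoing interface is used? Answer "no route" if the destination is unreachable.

Routes whose prefix contains 68.202.199.66:
  68.128.0.0/9 (68.128.0.0 - 68.255.255.255) -> ge-0/0/15
  68.192.0.0/10 (68.192.0.0 - 68.255.255.255) -> Tunnel1
  68.202.0.0/16 (68.202.0.0 - 68.202.255.255) -> Vlan10
  68.202.192.0/20 (68.202.192.0 - 68.202.207.255) -> ge-0/0/6
More-specific entries that do NOT match:
  68.202.199.80/29 (68.202.199.80 - 68.202.199.87) does not contain 68.202.199.66
  68.74.199.64/28 (68.74.199.64 - 68.74.199.79) does not contain 68.202.199.66
  68.202.197.0/25 (68.202.197.0 - 68.202.197.127) does not contain 68.202.199.66
  68.206.199.0/25 (68.206.199.0 - 68.206.199.127) does not contain 68.202.199.66
  68.202.197.0/24 (68.202.197.0 - 68.202.197.255) does not contain 68.202.199.66
  68.202.196.0/23 (68.202.196.0 - 68.202.197.255) does not contain 68.202.199.66
  68.202.212.0/22 (68.202.212.0 - 68.202.215.255) does not contain 68.202.199.66
  68.202.192.0/22 (68.202.192.0 - 68.202.195.255) does not contain 68.202.199.66
Longest matching prefix is /20 -> interface ge-0/0/6.

ge-0/0/6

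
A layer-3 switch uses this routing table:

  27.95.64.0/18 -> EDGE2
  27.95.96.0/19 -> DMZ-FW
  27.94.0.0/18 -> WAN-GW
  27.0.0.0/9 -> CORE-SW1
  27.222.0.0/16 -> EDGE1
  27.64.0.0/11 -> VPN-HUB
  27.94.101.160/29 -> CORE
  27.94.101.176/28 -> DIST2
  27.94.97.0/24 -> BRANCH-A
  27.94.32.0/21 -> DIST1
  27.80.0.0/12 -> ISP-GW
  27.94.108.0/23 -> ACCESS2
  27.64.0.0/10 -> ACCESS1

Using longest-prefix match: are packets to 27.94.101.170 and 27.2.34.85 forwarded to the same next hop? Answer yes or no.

27.94.101.170: longest match 27.80.0.0/12 -> ISP-GW
27.2.34.85: longest match 27.0.0.0/9 -> CORE-SW1

no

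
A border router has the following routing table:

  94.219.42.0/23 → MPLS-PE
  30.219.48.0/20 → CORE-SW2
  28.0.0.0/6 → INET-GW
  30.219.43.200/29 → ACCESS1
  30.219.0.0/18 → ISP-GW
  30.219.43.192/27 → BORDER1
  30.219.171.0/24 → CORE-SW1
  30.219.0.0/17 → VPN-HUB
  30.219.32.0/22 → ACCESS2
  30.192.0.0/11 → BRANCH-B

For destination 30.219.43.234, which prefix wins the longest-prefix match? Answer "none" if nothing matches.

Entries matching 30.219.43.234:
  28.0.0.0/6 (28.0.0.0 - 31.255.255.255)
  30.192.0.0/11 (30.192.0.0 - 30.223.255.255)
  30.219.0.0/17 (30.219.0.0 - 30.219.127.255)
  30.219.0.0/18 (30.219.0.0 - 30.219.63.255)
Most specific is 30.219.0.0/18.

30.219.0.0/18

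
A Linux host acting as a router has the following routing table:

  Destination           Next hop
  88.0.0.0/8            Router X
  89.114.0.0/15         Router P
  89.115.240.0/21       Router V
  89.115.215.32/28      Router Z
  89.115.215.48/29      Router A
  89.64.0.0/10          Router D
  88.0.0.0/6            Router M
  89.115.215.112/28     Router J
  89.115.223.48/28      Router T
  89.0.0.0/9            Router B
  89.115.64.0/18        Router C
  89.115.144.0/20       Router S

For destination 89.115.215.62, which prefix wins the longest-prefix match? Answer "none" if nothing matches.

Entries matching 89.115.215.62:
  88.0.0.0/6 (88.0.0.0 - 91.255.255.255)
  89.0.0.0/9 (89.0.0.0 - 89.127.255.255)
  89.64.0.0/10 (89.64.0.0 - 89.127.255.255)
  89.114.0.0/15 (89.114.0.0 - 89.115.255.255)
Most specific is 89.114.0.0/15.

89.114.0.0/15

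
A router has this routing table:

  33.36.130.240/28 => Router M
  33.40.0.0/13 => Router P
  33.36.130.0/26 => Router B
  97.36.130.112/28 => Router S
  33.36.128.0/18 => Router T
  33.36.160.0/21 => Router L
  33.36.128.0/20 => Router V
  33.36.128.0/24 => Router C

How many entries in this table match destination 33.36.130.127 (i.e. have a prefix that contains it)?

Prefixes containing 33.36.130.127:
  33.36.128.0/18 (33.36.128.0 - 33.36.191.255)
  33.36.128.0/20 (33.36.128.0 - 33.36.143.255)
Total matching entries: 2.

2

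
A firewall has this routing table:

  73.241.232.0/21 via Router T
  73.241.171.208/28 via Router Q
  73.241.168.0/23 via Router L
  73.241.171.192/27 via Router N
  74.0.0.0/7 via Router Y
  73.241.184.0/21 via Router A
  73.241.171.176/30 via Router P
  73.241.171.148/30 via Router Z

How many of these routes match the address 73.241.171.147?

0

No listed prefix contains 73.241.171.147.
Total matching entries: 0.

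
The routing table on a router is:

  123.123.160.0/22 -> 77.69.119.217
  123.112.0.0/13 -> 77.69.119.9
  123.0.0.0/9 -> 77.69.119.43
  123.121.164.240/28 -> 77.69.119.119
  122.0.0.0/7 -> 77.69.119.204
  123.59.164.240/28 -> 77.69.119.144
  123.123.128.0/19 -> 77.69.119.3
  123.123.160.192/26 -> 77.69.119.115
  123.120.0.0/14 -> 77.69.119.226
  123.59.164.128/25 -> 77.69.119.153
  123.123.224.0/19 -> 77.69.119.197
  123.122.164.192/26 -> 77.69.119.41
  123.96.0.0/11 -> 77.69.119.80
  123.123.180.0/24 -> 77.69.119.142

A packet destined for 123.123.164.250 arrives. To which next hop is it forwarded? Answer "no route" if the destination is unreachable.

Routes whose prefix contains 123.123.164.250:
  122.0.0.0/7 (122.0.0.0 - 123.255.255.255) -> 77.69.119.204
  123.0.0.0/9 (123.0.0.0 - 123.127.255.255) -> 77.69.119.43
  123.96.0.0/11 (123.96.0.0 - 123.127.255.255) -> 77.69.119.80
  123.120.0.0/14 (123.120.0.0 - 123.123.255.255) -> 77.69.119.226
More-specific entries that do NOT match:
  123.121.164.240/28 (123.121.164.240 - 123.121.164.255) does not contain 123.123.164.250
  123.59.164.240/28 (123.59.164.240 - 123.59.164.255) does not contain 123.123.164.250
  123.123.160.192/26 (123.123.160.192 - 123.123.160.255) does not contain 123.123.164.250
  123.122.164.192/26 (123.122.164.192 - 123.122.164.255) does not contain 123.123.164.250
  123.59.164.128/25 (123.59.164.128 - 123.59.164.255) does not contain 123.123.164.250
  123.123.180.0/24 (123.123.180.0 - 123.123.180.255) does not contain 123.123.164.250
  123.123.160.0/22 (123.123.160.0 - 123.123.163.255) does not contain 123.123.164.250
  123.123.128.0/19 (123.123.128.0 - 123.123.159.255) does not contain 123.123.164.250
  123.123.224.0/19 (123.123.224.0 - 123.123.255.255) does not contain 123.123.164.250
Longest matching prefix is /14 -> next hop 77.69.119.226.

77.69.119.226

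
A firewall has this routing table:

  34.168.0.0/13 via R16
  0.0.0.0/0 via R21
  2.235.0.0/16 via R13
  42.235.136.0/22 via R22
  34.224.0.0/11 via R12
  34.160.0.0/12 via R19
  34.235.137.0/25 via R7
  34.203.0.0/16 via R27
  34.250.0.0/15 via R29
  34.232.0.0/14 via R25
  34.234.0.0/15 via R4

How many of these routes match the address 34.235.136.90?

Prefixes containing 34.235.136.90:
  0.0.0.0/0 (default, matches everything)
  34.224.0.0/11 (34.224.0.0 - 34.255.255.255)
  34.232.0.0/14 (34.232.0.0 - 34.235.255.255)
  34.234.0.0/15 (34.234.0.0 - 34.235.255.255)
Total matching entries: 4.

4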